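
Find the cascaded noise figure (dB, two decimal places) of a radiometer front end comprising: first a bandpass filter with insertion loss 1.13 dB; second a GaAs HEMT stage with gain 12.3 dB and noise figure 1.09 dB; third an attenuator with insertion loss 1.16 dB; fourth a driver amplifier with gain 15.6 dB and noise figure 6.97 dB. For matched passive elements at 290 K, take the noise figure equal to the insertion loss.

Convert to linear (a loss of L dB is a gain of −L dB): F_i = 10^(NF_i/10), G_i = 10^(G_i,dB/10)
  Stage 1: F_1 = 10^(1.13/10) = 1.297, G_1 = 10^(−1.13/10) = 0.7709
  Stage 2: F_2 = 10^(1.09/10) = 1.285, G_2 = 10^(12.3/10) = 16.98
  Stage 3: F_3 = 10^(1.16/10) = 1.306, G_3 = 10^(−1.16/10) = 0.7656
  Stage 4: F_4 = 10^(6.97/10) = 4.977, G_4 = 10^(15.6/10) = 36.31
Friis cascade:
  F = 1.297 + (1.285 − 1)/0.7709 + (1.306 − 1)/13.09 + (4.977 − 1)/10.02 = 2.087
NF = 10 log₁₀(2.087) = 3.20 dB

3.20 dB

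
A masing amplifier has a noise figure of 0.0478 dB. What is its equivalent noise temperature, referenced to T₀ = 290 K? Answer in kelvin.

3.21 K

F = 10^(0.0478/10) = 1.01107
T_e = (F − 1)·T₀ = (1.01107 − 1) × 290 = 3.21 K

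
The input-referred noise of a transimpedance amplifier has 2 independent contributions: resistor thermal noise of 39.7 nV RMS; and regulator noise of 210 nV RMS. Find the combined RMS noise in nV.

Uncorrelated sources add in power (mean-square): V_tot = √(ΣV_i²)
V_tot = √[(3.97×10⁻⁸)² + (2.10×10⁻⁷)²] = 2.14×10⁻⁷ V = 214 nV

214 nV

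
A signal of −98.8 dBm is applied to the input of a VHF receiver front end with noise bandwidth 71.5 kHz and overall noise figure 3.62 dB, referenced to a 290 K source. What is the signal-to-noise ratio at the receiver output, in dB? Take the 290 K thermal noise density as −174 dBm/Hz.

Noise floor: N = −174 + 10 log₁₀(B) + NF
10 log₁₀(7.15×10⁴) = 48.54 dB
N = −174 + 48.54 + 3.62 = −121.84 dBm
SNR = P_sig − N = −98.8 − (−121.84) = 23.04 dB → 23.0 dB

23.0 dB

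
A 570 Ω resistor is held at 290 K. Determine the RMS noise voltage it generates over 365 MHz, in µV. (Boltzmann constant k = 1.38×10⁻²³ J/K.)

57.7 µV

V_n = √(4kTRB)
4kTRB = 4 × 1.38×10⁻²³ × 290 × 5.70×10² × 3.65×10⁸ = 3.33×10⁻⁹ V²
V_n = √(3.33×10⁻⁹) = 5.77×10⁻⁵ V = 57.7 µV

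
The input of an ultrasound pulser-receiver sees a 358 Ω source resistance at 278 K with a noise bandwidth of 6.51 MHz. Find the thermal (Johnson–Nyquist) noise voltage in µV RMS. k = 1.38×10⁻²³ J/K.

5.98 µV

V_n = √(4kTRB)
4kTRB = 4 × 1.38×10⁻²³ × 278 × 3.58×10² × 6.51×10⁶ = 3.58×10⁻¹¹ V²
V_n = √(3.58×10⁻¹¹) = 5.98×10⁻⁶ V = 5.98 µV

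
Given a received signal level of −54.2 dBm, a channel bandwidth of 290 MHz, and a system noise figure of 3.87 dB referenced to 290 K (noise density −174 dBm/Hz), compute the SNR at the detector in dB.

31.3 dB

Noise floor: N = −174 + 10 log₁₀(B) + NF
10 log₁₀(2.90×10⁸) = 84.62 dB
N = −174 + 84.62 + 3.87 = −85.51 dBm
SNR = P_sig − N = −54.2 − (−85.51) = 31.31 dB → 31.3 dB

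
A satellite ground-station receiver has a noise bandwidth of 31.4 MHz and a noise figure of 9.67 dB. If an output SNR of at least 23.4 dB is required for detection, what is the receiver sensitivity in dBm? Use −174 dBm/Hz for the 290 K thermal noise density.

Sensitivity = −174 + 10 log₁₀(B) + NF + SNR_min
= −174 + 74.97 + 9.67 + 23.4
= −65.96 dBm → −66.0 dBm

−66.0 dBm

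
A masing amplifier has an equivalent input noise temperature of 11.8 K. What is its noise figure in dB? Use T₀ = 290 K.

F = 1 + T_e/T₀ = 1 + 11.8/290 = 1.04069
NF = 10 log₁₀(1.04069) = 0.173 dB

0.173 dB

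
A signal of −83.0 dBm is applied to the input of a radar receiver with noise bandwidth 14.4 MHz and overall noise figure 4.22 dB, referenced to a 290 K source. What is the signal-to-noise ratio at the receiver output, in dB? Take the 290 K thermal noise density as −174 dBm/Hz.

Noise floor: N = −174 + 10 log₁₀(B) + NF
10 log₁₀(1.44×10⁷) = 71.58 dB
N = −174 + 71.58 + 4.22 = −98.20 dBm
SNR = P_sig − N = −83.0 − (−98.20) = 15.20 dB → 15.2 dB

15.2 dB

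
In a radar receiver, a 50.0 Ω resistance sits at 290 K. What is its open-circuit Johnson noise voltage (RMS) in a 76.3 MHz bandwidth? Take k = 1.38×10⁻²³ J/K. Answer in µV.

7.81 µV

V_n = √(4kTRB)
4kTRB = 4 × 1.38×10⁻²³ × 290 × 5.00×10¹ × 7.63×10⁷ = 6.11×10⁻¹¹ V²
V_n = √(6.11×10⁻¹¹) = 7.81×10⁻⁶ V = 7.81 µV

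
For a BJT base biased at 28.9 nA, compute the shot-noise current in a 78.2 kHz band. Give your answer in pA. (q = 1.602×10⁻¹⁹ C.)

26.9 pA

I_n = √(2qI·B)
2qI·B = 2 × 1.602×10⁻¹⁹ × 2.89×10⁻⁸ × 7.82×10⁴ = 7.24×10⁻²² A²
I_n = √(7.24×10⁻²²) = 2.69×10⁻¹¹ A = 26.9 pA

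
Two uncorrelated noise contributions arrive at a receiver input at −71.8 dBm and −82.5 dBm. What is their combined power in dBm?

Convert to linear, add, convert back:
P₁ = 6.61×10⁻¹¹ W, P₂ = 5.62×10⁻¹² W
P_tot = 7.17×10⁻¹¹ W → 10 log₁₀(P_tot / 10⁻³) = −71.4 dBm

−71.4 dBm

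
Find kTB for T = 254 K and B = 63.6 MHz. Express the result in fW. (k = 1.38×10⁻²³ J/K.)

223 fW

P_n = kTB = 1.38×10⁻²³ × 254 × 6.36×10⁷ = 2.23×10⁻¹³ W = 223 fW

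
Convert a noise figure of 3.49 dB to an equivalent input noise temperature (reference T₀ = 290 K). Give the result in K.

F = 10^(3.49/10) = 2.23357
T_e = (F − 1)·T₀ = (2.23357 − 1) × 290 = 358 K

358 K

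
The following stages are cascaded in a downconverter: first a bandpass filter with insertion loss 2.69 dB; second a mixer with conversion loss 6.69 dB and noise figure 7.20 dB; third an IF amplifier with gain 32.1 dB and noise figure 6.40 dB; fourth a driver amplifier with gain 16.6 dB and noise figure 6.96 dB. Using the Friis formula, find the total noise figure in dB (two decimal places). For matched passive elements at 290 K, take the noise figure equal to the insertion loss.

15.90 dB

Convert to linear (a loss of L dB is a gain of −L dB): F_i = 10^(NF_i/10), G_i = 10^(G_i,dB/10)
  Stage 1: F_1 = 10^(2.69/10) = 1.858, G_1 = 10^(−2.69/10) = 0.5383
  Stage 2: F_2 = 10^(7.20/10) = 5.248, G_2 = 10^(−6.69/10) = 0.2143
  Stage 3: F_3 = 10^(6.40/10) = 4.365, G_3 = 10^(32.1/10) = 1622
  Stage 4: F_4 = 10^(6.96/10) = 4.966, G_4 = 10^(16.6/10) = 45.71
Friis cascade:
  F = 1.858 + (5.248 − 1)/0.5383 + (4.365 − 1)/0.1153 + (4.966 − 1)/187.1 = 38.95
NF = 10 log₁₀(38.95) = 15.90 dB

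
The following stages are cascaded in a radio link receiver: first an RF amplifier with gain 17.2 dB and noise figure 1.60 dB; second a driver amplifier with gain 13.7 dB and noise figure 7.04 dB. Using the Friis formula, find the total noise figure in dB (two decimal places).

Convert to linear (a loss of L dB is a gain of −L dB): F_i = 10^(NF_i/10), G_i = 10^(G_i,dB/10)
  Stage 1: F_1 = 10^(1.60/10) = 1.445, G_1 = 10^(17.2/10) = 52.48
  Stage 2: F_2 = 10^(7.04/10) = 5.058, G_2 = 10^(13.7/10) = 23.44
Friis cascade:
  F = 1.445 + (5.058 − 1)/52.48 = 1.523
NF = 10 log₁₀(1.523) = 1.83 dB

1.83 dB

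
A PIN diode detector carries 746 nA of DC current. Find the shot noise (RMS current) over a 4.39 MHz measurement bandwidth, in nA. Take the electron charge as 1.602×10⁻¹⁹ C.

I_n = √(2qI·B)
2qI·B = 2 × 1.602×10⁻¹⁹ × 7.46×10⁻⁷ × 4.39×10⁶ = 1.05×10⁻¹⁸ A²
I_n = √(1.05×10⁻¹⁸) = 1.02×10⁻⁹ A = 1.02 nA

1.02 nA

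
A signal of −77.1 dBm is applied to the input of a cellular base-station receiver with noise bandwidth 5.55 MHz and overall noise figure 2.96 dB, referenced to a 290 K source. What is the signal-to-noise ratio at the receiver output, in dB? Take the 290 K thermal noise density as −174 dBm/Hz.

Noise floor: N = −174 + 10 log₁₀(B) + NF
10 log₁₀(5.55×10⁶) = 67.44 dB
N = −174 + 67.44 + 2.96 = −103.60 dBm
SNR = P_sig − N = −77.1 − (−103.60) = 26.50 dB → 26.5 dB

26.5 dB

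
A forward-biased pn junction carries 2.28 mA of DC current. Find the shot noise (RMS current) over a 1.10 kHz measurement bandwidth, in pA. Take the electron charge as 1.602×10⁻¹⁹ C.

I_n = √(2qI·B)
2qI·B = 2 × 1.602×10⁻¹⁹ × 2.28×10⁻³ × 1.10×10³ = 8.04×10⁻¹⁹ A²
I_n = √(8.04×10⁻¹⁹) = 8.96×10⁻¹⁰ A = 896 pA

896 pA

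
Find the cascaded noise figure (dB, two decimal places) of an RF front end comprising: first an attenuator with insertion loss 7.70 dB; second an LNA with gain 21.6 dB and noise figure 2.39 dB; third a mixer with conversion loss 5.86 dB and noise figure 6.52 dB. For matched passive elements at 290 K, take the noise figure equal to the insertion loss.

10.15 dB

Convert to linear (a loss of L dB is a gain of −L dB): F_i = 10^(NF_i/10), G_i = 10^(G_i,dB/10)
  Stage 1: F_1 = 10^(7.70/10) = 5.888, G_1 = 10^(−7.70/10) = 0.1698
  Stage 2: F_2 = 10^(2.39/10) = 1.734, G_2 = 10^(21.6/10) = 144.5
  Stage 3: F_3 = 10^(6.52/10) = 4.487, G_3 = 10^(−5.86/10) = 0.2594
Friis cascade:
  F = 5.888 + (1.734 − 1)/0.1698 + (4.487 − 1)/24.55 = 10.35
NF = 10 log₁₀(10.35) = 10.15 dB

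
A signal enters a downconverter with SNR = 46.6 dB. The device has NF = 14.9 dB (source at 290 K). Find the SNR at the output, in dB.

31.7 dB

By definition F = SNR_in/SNR_out, so in dB: SNR_out = SNR_in − NF
SNR_out = 46.6 − 14.9 = 31.7 dB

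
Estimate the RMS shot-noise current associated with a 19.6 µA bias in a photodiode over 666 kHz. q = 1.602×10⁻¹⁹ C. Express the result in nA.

2.05 nA

I_n = √(2qI·B)
2qI·B = 2 × 1.602×10⁻¹⁹ × 1.96×10⁻⁵ × 6.66×10⁵ = 4.18×10⁻¹⁸ A²
I_n = √(4.18×10⁻¹⁸) = 2.05×10⁻⁹ A = 2.05 nA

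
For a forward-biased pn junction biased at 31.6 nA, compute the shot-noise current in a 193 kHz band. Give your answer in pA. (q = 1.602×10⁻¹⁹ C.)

I_n = √(2qI·B)
2qI·B = 2 × 1.602×10⁻¹⁹ × 3.16×10⁻⁸ × 1.93×10⁵ = 1.95×10⁻²¹ A²
I_n = √(1.95×10⁻²¹) = 4.42×10⁻¹¹ A = 44.2 pA

44.2 pA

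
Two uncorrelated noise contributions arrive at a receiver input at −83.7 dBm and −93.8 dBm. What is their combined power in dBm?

Convert to linear, add, convert back:
P₁ = 4.27×10⁻¹² W, P₂ = 4.17×10⁻¹³ W
P_tot = 4.68×10⁻¹² W → 10 log₁₀(P_tot / 10⁻³) = −83.3 dBm

−83.3 dBm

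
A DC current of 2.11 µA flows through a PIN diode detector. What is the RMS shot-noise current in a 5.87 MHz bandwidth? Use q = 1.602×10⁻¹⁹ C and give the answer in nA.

I_n = √(2qI·B)
2qI·B = 2 × 1.602×10⁻¹⁹ × 2.11×10⁻⁶ × 5.87×10⁶ = 3.97×10⁻¹⁸ A²
I_n = √(3.97×10⁻¹⁸) = 1.99×10⁻⁹ A = 1.99 nA

1.99 nA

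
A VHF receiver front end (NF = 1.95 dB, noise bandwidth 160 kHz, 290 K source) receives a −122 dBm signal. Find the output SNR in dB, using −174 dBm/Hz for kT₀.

Noise floor: N = −174 + 10 log₁₀(B) + NF
10 log₁₀(1.60×10⁵) = 52.04 dB
N = −174 + 52.04 + 1.95 = −120.01 dBm
SNR = P_sig − N = −122 − (−120.01) = −1.99 dB → −2.0 dB

−2.0 dB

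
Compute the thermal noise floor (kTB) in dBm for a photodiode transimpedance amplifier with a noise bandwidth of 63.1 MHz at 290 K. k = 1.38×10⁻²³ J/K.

−96.0 dBm

P_n = kTB = 1.38×10⁻²³ × 290 × 6.31×10⁷ = 2.53×10⁻¹³ W
In dBm: 10 log₁₀(2.53×10⁻¹³ / 10⁻³) = −96.0 dBm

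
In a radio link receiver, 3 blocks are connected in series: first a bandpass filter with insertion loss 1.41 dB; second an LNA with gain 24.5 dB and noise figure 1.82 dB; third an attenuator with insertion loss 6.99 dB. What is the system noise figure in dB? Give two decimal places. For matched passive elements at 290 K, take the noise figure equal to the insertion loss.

3.27 dB

Convert to linear (a loss of L dB is a gain of −L dB): F_i = 10^(NF_i/10), G_i = 10^(G_i,dB/10)
  Stage 1: F_1 = 10^(1.41/10) = 1.384, G_1 = 10^(−1.41/10) = 0.7228
  Stage 2: F_2 = 10^(1.82/10) = 1.521, G_2 = 10^(24.5/10) = 281.8
  Stage 3: F_3 = 10^(6.99/10) = 5.000, G_3 = 10^(−6.99/10) = 0.2000
Friis cascade:
  F = 1.384 + (1.521 − 1)/0.7228 + (5.000 − 1)/203.7 = 2.123
NF = 10 log₁₀(2.123) = 3.27 dB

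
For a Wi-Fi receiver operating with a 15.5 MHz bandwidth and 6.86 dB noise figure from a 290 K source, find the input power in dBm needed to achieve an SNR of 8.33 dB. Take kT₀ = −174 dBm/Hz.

−86.9 dBm

Sensitivity = −174 + 10 log₁₀(B) + NF + SNR_min
= −174 + 71.9 + 6.86 + 8.33
= −86.91 dBm → −86.9 dBm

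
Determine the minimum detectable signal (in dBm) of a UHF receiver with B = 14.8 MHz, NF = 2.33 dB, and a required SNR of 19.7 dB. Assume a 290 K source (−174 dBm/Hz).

−80.3 dBm

Sensitivity = −174 + 10 log₁₀(B) + NF + SNR_min
= −174 + 71.7 + 2.33 + 19.7
= −80.27 dBm → −80.3 dBm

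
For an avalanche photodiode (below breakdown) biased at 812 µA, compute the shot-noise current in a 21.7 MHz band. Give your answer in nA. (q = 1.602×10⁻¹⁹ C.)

I_n = √(2qI·B)
2qI·B = 2 × 1.602×10⁻¹⁹ × 8.12×10⁻⁴ × 2.17×10⁷ = 5.65×10⁻¹⁵ A²
I_n = √(5.65×10⁻¹⁵) = 7.51×10⁻⁸ A = 75.1 nA

75.1 nA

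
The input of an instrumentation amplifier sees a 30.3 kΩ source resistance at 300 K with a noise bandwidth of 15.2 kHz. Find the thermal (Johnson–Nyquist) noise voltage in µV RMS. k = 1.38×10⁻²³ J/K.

2.76 µV

V_n = √(4kTRB)
4kTRB = 4 × 1.38×10⁻²³ × 300 × 3.03×10⁴ × 1.52×10⁴ = 7.63×10⁻¹² V²
V_n = √(7.63×10⁻¹²) = 2.76×10⁻⁶ V = 2.76 µV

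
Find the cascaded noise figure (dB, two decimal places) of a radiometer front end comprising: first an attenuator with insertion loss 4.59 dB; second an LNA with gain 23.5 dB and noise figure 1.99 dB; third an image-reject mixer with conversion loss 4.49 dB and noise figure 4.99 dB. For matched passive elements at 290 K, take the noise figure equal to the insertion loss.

Convert to linear (a loss of L dB is a gain of −L dB): F_i = 10^(NF_i/10), G_i = 10^(G_i,dB/10)
  Stage 1: F_1 = 10^(4.59/10) = 2.877, G_1 = 10^(−4.59/10) = 0.3475
  Stage 2: F_2 = 10^(1.99/10) = 1.581, G_2 = 10^(23.5/10) = 223.9
  Stage 3: F_3 = 10^(4.99/10) = 3.155, G_3 = 10^(−4.49/10) = 0.3556
Friis cascade:
  F = 2.877 + (1.581 − 1)/0.3475 + (3.155 − 1)/77.80 = 4.578
NF = 10 log₁₀(4.578) = 6.61 dB

6.61 dB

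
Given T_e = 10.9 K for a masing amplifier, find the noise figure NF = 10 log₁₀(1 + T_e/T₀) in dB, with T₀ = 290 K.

0.160 dB

F = 1 + T_e/T₀ = 1 + 10.9/290 = 1.03759
NF = 10 log₁₀(1.03759) = 0.160 dB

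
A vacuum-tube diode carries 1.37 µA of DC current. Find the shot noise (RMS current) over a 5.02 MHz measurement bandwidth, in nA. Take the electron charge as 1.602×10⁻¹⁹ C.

I_n = √(2qI·B)
2qI·B = 2 × 1.602×10⁻¹⁹ × 1.37×10⁻⁶ × 5.02×10⁶ = 2.20×10⁻¹⁸ A²
I_n = √(2.20×10⁻¹⁸) = 1.48×10⁻⁹ A = 1.48 nA

1.48 nA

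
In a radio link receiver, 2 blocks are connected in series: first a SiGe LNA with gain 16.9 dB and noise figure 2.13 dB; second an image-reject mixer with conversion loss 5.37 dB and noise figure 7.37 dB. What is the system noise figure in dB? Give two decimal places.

2.37 dB

Convert to linear (a loss of L dB is a gain of −L dB): F_i = 10^(NF_i/10), G_i = 10^(G_i,dB/10)
  Stage 1: F_1 = 10^(2.13/10) = 1.633, G_1 = 10^(16.9/10) = 48.98
  Stage 2: F_2 = 10^(7.37/10) = 5.458, G_2 = 10^(−5.37/10) = 0.2904
Friis cascade:
  F = 1.633 + (5.458 − 1)/48.98 = 1.724
NF = 10 log₁₀(1.724) = 2.37 dB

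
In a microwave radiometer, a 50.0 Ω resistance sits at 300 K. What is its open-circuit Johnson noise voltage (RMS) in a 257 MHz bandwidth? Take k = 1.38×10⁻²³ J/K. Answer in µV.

14.6 µV

V_n = √(4kTRB)
4kTRB = 4 × 1.38×10⁻²³ × 300 × 5.00×10¹ × 2.57×10⁸ = 2.13×10⁻¹⁰ V²
V_n = √(2.13×10⁻¹⁰) = 1.46×10⁻⁵ V = 14.6 µV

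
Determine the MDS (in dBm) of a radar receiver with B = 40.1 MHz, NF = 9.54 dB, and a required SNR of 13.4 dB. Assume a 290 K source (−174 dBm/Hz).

−75.0 dBm

Sensitivity = −174 + 10 log₁₀(B) + NF + SNR_min
= −174 + 76.03 + 9.54 + 13.4
= −75.03 dBm → −75.0 dBm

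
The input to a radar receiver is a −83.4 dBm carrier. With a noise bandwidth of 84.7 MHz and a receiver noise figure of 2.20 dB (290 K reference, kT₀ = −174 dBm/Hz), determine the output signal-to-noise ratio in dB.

9.1 dB

Noise floor: N = −174 + 10 log₁₀(B) + NF
10 log₁₀(8.47×10⁷) = 79.28 dB
N = −174 + 79.28 + 2.20 = −92.52 dBm
SNR = P_sig − N = −83.4 − (−92.52) = 9.12 dB → 9.1 dB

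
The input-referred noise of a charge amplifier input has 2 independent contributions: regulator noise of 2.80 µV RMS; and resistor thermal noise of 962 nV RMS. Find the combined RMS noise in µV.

2.96 µV

Uncorrelated sources add in power (mean-square): V_tot = √(ΣV_i²)
V_tot = √[(2.80×10⁻⁶)² + (9.62×10⁻⁷)²] = 2.96×10⁻⁶ V = 2.96 µV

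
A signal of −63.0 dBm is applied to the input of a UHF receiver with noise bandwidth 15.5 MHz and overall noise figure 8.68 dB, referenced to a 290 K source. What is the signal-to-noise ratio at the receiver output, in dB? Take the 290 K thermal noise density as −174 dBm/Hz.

30.4 dB

Noise floor: N = −174 + 10 log₁₀(B) + NF
10 log₁₀(1.55×10⁷) = 71.9 dB
N = −174 + 71.9 + 8.68 = −93.42 dBm
SNR = P_sig − N = −63.0 − (−93.42) = 30.42 dB → 30.4 dB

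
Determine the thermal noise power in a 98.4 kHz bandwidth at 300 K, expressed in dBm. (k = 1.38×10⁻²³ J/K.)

P_n = kTB = 1.38×10⁻²³ × 300 × 9.84×10⁴ = 4.07×10⁻¹⁶ W
In dBm: 10 log₁₀(4.07×10⁻¹⁶ / 10⁻³) = −123.9 dBm

−123.9 dBm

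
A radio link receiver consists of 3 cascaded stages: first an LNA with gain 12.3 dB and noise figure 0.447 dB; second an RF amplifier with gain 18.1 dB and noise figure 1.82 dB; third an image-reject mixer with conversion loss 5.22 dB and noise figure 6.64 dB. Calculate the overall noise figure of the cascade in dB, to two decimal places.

0.58 dB

Convert to linear (a loss of L dB is a gain of −L dB): F_i = 10^(NF_i/10), G_i = 10^(G_i,dB/10)
  Stage 1: F_1 = 10^(0.447/10) = 1.108, G_1 = 10^(12.3/10) = 16.98
  Stage 2: F_2 = 10^(1.82/10) = 1.521, G_2 = 10^(18.1/10) = 64.57
  Stage 3: F_3 = 10^(6.64/10) = 4.613, G_3 = 10^(−5.22/10) = 0.3006
Friis cascade:
  F = 1.108 + (1.521 − 1)/16.98 + (4.613 − 1)/1096 = 1.142
NF = 10 log₁₀(1.142) = 0.58 dB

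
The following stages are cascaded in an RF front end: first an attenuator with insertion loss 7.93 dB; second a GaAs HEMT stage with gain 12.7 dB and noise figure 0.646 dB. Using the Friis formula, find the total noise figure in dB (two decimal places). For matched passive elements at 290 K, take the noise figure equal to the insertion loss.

8.58 dB

Convert to linear (a loss of L dB is a gain of −L dB): F_i = 10^(NF_i/10), G_i = 10^(G_i,dB/10)
  Stage 1: F_1 = 10^(7.93/10) = 6.209, G_1 = 10^(−7.93/10) = 0.1611
  Stage 2: F_2 = 10^(0.646/10) = 1.160, G_2 = 10^(12.7/10) = 18.62
Friis cascade:
  F = 6.209 + (1.160 − 1)/0.1611 = 7.204
NF = 10 log₁₀(7.204) = 8.58 dB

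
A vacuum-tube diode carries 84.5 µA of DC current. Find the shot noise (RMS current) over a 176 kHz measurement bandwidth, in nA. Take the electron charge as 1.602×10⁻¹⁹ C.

2.18 nA

I_n = √(2qI·B)
2qI·B = 2 × 1.602×10⁻¹⁹ × 8.45×10⁻⁵ × 1.76×10⁵ = 4.76×10⁻¹⁸ A²
I_n = √(4.76×10⁻¹⁸) = 2.18×10⁻⁹ A = 2.18 nA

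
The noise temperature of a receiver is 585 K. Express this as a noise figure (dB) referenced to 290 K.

F = 1 + T_e/T₀ = 1 + 585/290 = 3.01724
NF = 10 log₁₀(3.01724) = 4.80 dB

4.80 dB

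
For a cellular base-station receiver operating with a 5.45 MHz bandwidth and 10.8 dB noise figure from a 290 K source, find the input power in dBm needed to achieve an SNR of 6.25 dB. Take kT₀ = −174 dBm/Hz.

Sensitivity = −174 + 10 log₁₀(B) + NF + SNR_min
= −174 + 67.36 + 10.8 + 6.25
= −89.59 dBm → −89.6 dBm

−89.6 dBm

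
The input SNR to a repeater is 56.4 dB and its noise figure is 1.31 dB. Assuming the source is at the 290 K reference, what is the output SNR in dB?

55.09 dB

By definition F = SNR_in/SNR_out, so in dB: SNR_out = SNR_in − NF
SNR_out = 56.4 − 1.31 = 55.09 dB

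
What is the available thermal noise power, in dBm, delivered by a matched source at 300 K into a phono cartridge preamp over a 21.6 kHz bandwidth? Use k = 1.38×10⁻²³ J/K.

−130.5 dBm

P_n = kTB = 1.38×10⁻²³ × 300 × 2.16×10⁴ = 8.94×10⁻¹⁷ W
In dBm: 10 log₁₀(8.94×10⁻¹⁷ / 10⁻³) = −130.5 dBm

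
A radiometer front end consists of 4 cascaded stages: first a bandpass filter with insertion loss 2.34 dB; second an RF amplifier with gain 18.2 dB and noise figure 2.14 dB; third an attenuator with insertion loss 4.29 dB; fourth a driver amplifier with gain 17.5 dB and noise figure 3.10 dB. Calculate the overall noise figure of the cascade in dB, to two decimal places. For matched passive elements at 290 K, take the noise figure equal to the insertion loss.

Convert to linear (a loss of L dB is a gain of −L dB): F_i = 10^(NF_i/10), G_i = 10^(G_i,dB/10)
  Stage 1: F_1 = 10^(2.34/10) = 1.714, G_1 = 10^(−2.34/10) = 0.5834
  Stage 2: F_2 = 10^(2.14/10) = 1.637, G_2 = 10^(18.2/10) = 66.07
  Stage 3: F_3 = 10^(4.29/10) = 2.685, G_3 = 10^(−4.29/10) = 0.3724
  Stage 4: F_4 = 10^(3.10/10) = 2.042, G_4 = 10^(17.5/10) = 56.23
Friis cascade:
  F = 1.714 + (1.637 − 1)/0.5834 + (2.685 − 1)/38.55 + (2.042 − 1)/14.35 = 2.922
NF = 10 log₁₀(2.922) = 4.66 dB

4.66 dB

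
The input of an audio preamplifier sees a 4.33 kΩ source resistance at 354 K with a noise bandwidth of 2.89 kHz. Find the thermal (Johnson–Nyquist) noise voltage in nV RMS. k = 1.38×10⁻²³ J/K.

V_n = √(4kTRB)
4kTRB = 4 × 1.38×10⁻²³ × 354 × 4.33×10³ × 2.89×10³ = 2.45×10⁻¹³ V²
V_n = √(2.45×10⁻¹³) = 4.94×10⁻⁷ V = 494 nV

494 nV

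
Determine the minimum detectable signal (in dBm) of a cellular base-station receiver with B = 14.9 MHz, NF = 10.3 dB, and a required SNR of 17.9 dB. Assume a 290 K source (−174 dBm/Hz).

−74.1 dBm

Sensitivity = −174 + 10 log₁₀(B) + NF + SNR_min
= −174 + 71.73 + 10.3 + 17.9
= −74.07 dBm → −74.1 dBm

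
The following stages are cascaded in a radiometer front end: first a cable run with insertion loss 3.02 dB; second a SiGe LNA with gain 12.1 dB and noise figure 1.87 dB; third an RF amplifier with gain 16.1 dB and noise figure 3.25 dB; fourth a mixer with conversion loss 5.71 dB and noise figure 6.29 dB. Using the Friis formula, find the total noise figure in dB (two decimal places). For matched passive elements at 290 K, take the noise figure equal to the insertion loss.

Convert to linear (a loss of L dB is a gain of −L dB): F_i = 10^(NF_i/10), G_i = 10^(G_i,dB/10)
  Stage 1: F_1 = 10^(3.02/10) = 2.004, G_1 = 10^(−3.02/10) = 0.4989
  Stage 2: F_2 = 10^(1.87/10) = 1.538, G_2 = 10^(12.1/10) = 16.22
  Stage 3: F_3 = 10^(3.25/10) = 2.113, G_3 = 10^(16.1/10) = 40.74
  Stage 4: F_4 = 10^(6.29/10) = 4.256, G_4 = 10^(−5.71/10) = 0.2685
Friis cascade:
  F = 2.004 + (1.538 − 1)/0.4989 + (2.113 − 1)/8.091 + (4.256 − 1)/329.6 = 3.231
NF = 10 log₁₀(3.231) = 5.09 dB

5.09 dB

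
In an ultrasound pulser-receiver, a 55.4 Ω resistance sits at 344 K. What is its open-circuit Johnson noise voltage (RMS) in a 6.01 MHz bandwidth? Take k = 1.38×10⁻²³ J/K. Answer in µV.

2.51 µV

V_n = √(4kTRB)
4kTRB = 4 × 1.38×10⁻²³ × 344 × 5.54×10¹ × 6.01×10⁶ = 6.32×10⁻¹² V²
V_n = √(6.32×10⁻¹²) = 2.51×10⁻⁶ V = 2.51 µV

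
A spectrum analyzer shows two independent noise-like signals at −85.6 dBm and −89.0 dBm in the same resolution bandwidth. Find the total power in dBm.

Convert to linear, add, convert back:
P₁ = 2.75×10⁻¹² W, P₂ = 1.26×10⁻¹² W
P_tot = 4.01×10⁻¹² W → 10 log₁₀(P_tot / 10⁻³) = −84.0 dBm

−84.0 dBm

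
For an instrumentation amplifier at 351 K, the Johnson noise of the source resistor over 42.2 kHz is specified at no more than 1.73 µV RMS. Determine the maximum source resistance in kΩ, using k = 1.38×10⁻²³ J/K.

3.66 kΩ

Johnson–Nyquist: V_n = √(4kTRB) ⇒ R = V_n² / (4kTB)
4kTB = 4 × 1.38×10⁻²³ × 351 × 4.22×10⁴ = 8.18×10⁻¹⁶
R = (1.73×10⁻⁶)² / 8.18×10⁻¹⁶ = 3.66×10³ Ω = 3.66 kΩ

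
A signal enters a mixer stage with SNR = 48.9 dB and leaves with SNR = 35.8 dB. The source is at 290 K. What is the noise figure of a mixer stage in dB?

13.1 dB

NF (dB) = SNR_in(dB) − SNR_out(dB) when the source is at T₀
NF = 48.9 − 35.8 = 13.1 dB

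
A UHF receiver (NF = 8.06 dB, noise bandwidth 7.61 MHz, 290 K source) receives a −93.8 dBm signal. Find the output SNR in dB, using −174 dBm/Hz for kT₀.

Noise floor: N = −174 + 10 log₁₀(B) + NF
10 log₁₀(7.61×10⁶) = 68.81 dB
N = −174 + 68.81 + 8.06 = −97.13 dBm
SNR = P_sig − N = −93.8 − (−97.13) = 3.33 dB → 3.3 dB

3.3 dB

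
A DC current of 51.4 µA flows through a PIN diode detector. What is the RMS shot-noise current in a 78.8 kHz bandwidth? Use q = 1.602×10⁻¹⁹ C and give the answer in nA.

I_n = √(2qI·B)
2qI·B = 2 × 1.602×10⁻¹⁹ × 5.14×10⁻⁵ × 7.88×10⁴ = 1.30×10⁻¹⁸ A²
I_n = √(1.30×10⁻¹⁸) = 1.14×10⁻⁹ A = 1.14 nA

1.14 nA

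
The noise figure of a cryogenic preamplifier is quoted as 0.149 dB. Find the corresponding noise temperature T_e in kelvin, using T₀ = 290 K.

F = 10^(0.149/10) = 1.0349
T_e = (F − 1)·T₀ = (1.0349 − 1) × 290 = 10.1 K

10.1 K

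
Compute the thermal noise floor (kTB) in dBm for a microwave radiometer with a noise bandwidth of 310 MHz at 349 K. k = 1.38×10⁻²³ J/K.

P_n = kTB = 1.38×10⁻²³ × 349 × 3.10×10⁸ = 1.49×10⁻¹² W
In dBm: 10 log₁₀(1.49×10⁻¹² / 10⁻³) = −88.3 dBm

−88.3 dBm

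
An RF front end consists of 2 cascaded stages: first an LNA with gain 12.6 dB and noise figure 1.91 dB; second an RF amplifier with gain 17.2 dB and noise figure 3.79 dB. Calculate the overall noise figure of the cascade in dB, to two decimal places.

Convert to linear (a loss of L dB is a gain of −L dB): F_i = 10^(NF_i/10), G_i = 10^(G_i,dB/10)
  Stage 1: F_1 = 10^(1.91/10) = 1.552, G_1 = 10^(12.6/10) = 18.20
  Stage 2: F_2 = 10^(3.79/10) = 2.393, G_2 = 10^(17.2/10) = 52.48
Friis cascade:
  F = 1.552 + (2.393 − 1)/18.20 = 1.629
NF = 10 log₁₀(1.629) = 2.12 dB

2.12 dB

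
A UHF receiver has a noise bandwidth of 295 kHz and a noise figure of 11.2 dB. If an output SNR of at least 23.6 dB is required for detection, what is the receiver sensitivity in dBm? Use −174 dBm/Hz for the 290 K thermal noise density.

Sensitivity = −174 + 10 log₁₀(B) + NF + SNR_min
= −174 + 54.7 + 11.2 + 23.6
= −84.5 dBm → −84.5 dBm

−84.5 dBm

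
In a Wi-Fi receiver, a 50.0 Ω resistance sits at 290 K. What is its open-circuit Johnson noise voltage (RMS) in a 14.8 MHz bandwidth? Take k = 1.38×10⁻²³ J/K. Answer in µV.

3.44 µV

V_n = √(4kTRB)
4kTRB = 4 × 1.38×10⁻²³ × 290 × 5.00×10¹ × 1.48×10⁷ = 1.18×10⁻¹¹ V²
V_n = √(1.18×10⁻¹¹) = 3.44×10⁻⁶ V = 3.44 µV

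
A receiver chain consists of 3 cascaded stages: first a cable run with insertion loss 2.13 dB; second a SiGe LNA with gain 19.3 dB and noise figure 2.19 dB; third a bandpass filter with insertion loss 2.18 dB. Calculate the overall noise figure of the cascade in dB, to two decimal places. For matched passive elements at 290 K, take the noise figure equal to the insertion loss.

Convert to linear (a loss of L dB is a gain of −L dB): F_i = 10^(NF_i/10), G_i = 10^(G_i,dB/10)
  Stage 1: F_1 = 10^(2.13/10) = 1.633, G_1 = 10^(−2.13/10) = 0.6124
  Stage 2: F_2 = 10^(2.19/10) = 1.656, G_2 = 10^(19.3/10) = 85.11
  Stage 3: F_3 = 10^(2.18/10) = 1.652, G_3 = 10^(−2.18/10) = 0.6053
Friis cascade:
  F = 1.633 + (1.656 − 1)/0.6124 + (1.652 − 1)/52.12 = 2.716
NF = 10 log₁₀(2.716) = 4.34 dB

4.34 dB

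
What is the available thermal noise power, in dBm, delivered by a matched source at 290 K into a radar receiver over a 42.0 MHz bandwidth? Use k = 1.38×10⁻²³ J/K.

P_n = kTB = 1.38×10⁻²³ × 290 × 4.20×10⁷ = 1.68×10⁻¹³ W
In dBm: 10 log₁₀(1.68×10⁻¹³ / 10⁻³) = −97.7 dBm

−97.7 dBm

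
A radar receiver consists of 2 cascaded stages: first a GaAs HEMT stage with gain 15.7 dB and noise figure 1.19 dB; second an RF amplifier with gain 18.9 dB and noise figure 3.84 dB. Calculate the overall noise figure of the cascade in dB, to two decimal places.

Convert to linear (a loss of L dB is a gain of −L dB): F_i = 10^(NF_i/10), G_i = 10^(G_i,dB/10)
  Stage 1: F_1 = 10^(1.19/10) = 1.315, G_1 = 10^(15.7/10) = 37.15
  Stage 2: F_2 = 10^(3.84/10) = 2.421, G_2 = 10^(18.9/10) = 77.62
Friis cascade:
  F = 1.315 + (2.421 − 1)/37.15 = 1.353
NF = 10 log₁₀(1.353) = 1.31 dB

1.31 dB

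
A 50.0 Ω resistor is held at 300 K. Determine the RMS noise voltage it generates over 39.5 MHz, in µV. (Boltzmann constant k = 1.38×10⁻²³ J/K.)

5.72 µV

V_n = √(4kTRB)
4kTRB = 4 × 1.38×10⁻²³ × 300 × 5.00×10¹ × 3.95×10⁷ = 3.27×10⁻¹¹ V²
V_n = √(3.27×10⁻¹¹) = 5.72×10⁻⁶ V = 5.72 µV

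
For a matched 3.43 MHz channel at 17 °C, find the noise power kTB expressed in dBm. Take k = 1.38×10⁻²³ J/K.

−108.6 dBm

T = 17 °C + 273.15 = 290.15 K
P_n = kTB = 1.38×10⁻²³ × 290.15 × 3.43×10⁶ = 1.37×10⁻¹⁴ W
In dBm: 10 log₁₀(1.37×10⁻¹⁴ / 10⁻³) = −108.6 dBm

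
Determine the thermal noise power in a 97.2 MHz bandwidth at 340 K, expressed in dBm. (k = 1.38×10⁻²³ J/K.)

P_n = kTB = 1.38×10⁻²³ × 340 × 9.72×10⁷ = 4.56×10⁻¹³ W
In dBm: 10 log₁₀(4.56×10⁻¹³ / 10⁻³) = −93.4 dBm

−93.4 dBm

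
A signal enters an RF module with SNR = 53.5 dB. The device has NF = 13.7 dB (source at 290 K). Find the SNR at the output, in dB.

39.8 dB

By definition F = SNR_in/SNR_out, so in dB: SNR_out = SNR_in − NF
SNR_out = 53.5 − 13.7 = 39.8 dB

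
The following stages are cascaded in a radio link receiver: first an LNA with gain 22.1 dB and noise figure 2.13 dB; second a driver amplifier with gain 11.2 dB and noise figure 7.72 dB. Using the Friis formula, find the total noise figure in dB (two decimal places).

2.21 dB

Convert to linear (a loss of L dB is a gain of −L dB): F_i = 10^(NF_i/10), G_i = 10^(G_i,dB/10)
  Stage 1: F_1 = 10^(2.13/10) = 1.633, G_1 = 10^(22.1/10) = 162.2
  Stage 2: F_2 = 10^(7.72/10) = 5.916, G_2 = 10^(11.2/10) = 13.18
Friis cascade:
  F = 1.633 + (5.916 − 1)/162.2 = 1.663
NF = 10 log₁₀(1.663) = 2.21 dB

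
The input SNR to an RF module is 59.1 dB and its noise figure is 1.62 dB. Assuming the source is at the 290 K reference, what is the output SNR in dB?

By definition F = SNR_in/SNR_out, so in dB: SNR_out = SNR_in − NF
SNR_out = 59.1 − 1.62 = 57.48 dB

57.48 dB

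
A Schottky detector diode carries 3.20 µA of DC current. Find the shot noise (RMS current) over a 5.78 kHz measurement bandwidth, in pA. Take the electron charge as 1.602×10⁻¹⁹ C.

I_n = √(2qI·B)
2qI·B = 2 × 1.602×10⁻¹⁹ × 3.20×10⁻⁶ × 5.78×10³ = 5.93×10⁻²¹ A²
I_n = √(5.93×10⁻²¹) = 7.70×10⁻¹¹ A = 77.0 pA

77.0 pA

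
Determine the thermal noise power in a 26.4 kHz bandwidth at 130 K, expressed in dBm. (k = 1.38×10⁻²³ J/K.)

P_n = kTB = 1.38×10⁻²³ × 130 × 2.64×10⁴ = 4.74×10⁻¹⁷ W
In dBm: 10 log₁₀(4.74×10⁻¹⁷ / 10⁻³) = −133.2 dBm

−133.2 dBm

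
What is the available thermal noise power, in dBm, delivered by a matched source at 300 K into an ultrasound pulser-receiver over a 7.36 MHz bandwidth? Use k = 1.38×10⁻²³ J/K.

−105.2 dBm

P_n = kTB = 1.38×10⁻²³ × 300 × 7.36×10⁶ = 3.05×10⁻¹⁴ W
In dBm: 10 log₁₀(3.05×10⁻¹⁴ / 10⁻³) = −105.2 dBm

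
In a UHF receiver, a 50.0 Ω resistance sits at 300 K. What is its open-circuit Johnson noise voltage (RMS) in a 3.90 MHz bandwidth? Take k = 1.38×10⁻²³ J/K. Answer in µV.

V_n = √(4kTRB)
4kTRB = 4 × 1.38×10⁻²³ × 300 × 5.00×10¹ × 3.90×10⁶ = 3.23×10⁻¹² V²
V_n = √(3.23×10⁻¹²) = 1.80×10⁻⁶ V = 1.80 µV

1.80 µV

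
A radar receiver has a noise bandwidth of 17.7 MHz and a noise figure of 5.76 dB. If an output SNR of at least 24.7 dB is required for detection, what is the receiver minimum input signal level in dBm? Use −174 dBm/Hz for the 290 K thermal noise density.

−71.1 dBm

Sensitivity = −174 + 10 log₁₀(B) + NF + SNR_min
= −174 + 72.48 + 5.76 + 24.7
= −71.06 dBm → −71.1 dBm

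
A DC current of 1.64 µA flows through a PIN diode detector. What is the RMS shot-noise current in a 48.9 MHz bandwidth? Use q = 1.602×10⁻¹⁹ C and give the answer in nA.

5.07 nA

I_n = √(2qI·B)
2qI·B = 2 × 1.602×10⁻¹⁹ × 1.64×10⁻⁶ × 4.89×10⁷ = 2.57×10⁻¹⁷ A²
I_n = √(2.57×10⁻¹⁷) = 5.07×10⁻⁹ A = 5.07 nA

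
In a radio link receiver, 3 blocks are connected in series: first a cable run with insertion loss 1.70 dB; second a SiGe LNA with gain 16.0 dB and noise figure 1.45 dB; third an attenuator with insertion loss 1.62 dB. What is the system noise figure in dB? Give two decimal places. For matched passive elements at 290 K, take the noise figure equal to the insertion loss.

Convert to linear (a loss of L dB is a gain of −L dB): F_i = 10^(NF_i/10), G_i = 10^(G_i,dB/10)
  Stage 1: F_1 = 10^(1.70/10) = 1.479, G_1 = 10^(−1.70/10) = 0.6761
  Stage 2: F_2 = 10^(1.45/10) = 1.396, G_2 = 10^(16.0/10) = 39.81
  Stage 3: F_3 = 10^(1.62/10) = 1.452, G_3 = 10^(−1.62/10) = 0.6887
Friis cascade:
  F = 1.479 + (1.396 − 1)/0.6761 + (1.452 − 1)/26.92 = 2.082
NF = 10 log₁₀(2.082) = 3.19 dB

3.19 dB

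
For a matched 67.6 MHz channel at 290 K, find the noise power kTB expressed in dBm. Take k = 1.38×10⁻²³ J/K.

P_n = kTB = 1.38×10⁻²³ × 290 × 6.76×10⁷ = 2.71×10⁻¹³ W
In dBm: 10 log₁₀(2.71×10⁻¹³ / 10⁻³) = −95.7 dBm

−95.7 dBm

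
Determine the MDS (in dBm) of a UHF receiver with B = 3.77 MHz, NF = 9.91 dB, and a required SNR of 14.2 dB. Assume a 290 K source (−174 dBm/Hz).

Sensitivity = −174 + 10 log₁₀(B) + NF + SNR_min
= −174 + 65.76 + 9.91 + 14.2
= −84.13 dBm → −84.1 dBm

−84.1 dBm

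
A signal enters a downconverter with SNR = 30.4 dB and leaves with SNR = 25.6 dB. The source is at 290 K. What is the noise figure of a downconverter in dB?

NF (dB) = SNR_in(dB) − SNR_out(dB) when the source is at T₀
NF = 30.4 − 25.6 = 4.8 dB

4.8 dB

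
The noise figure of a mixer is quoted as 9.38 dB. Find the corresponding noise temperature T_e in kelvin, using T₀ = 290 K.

2224 K

F = 10^(9.38/10) = 8.66962
T_e = (F − 1)·T₀ = (8.66962 − 1) × 290 = 2224 K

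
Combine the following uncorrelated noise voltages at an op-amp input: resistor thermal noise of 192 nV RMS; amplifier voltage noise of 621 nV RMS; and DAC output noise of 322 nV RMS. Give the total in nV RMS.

725 nV

Uncorrelated sources add in power (mean-square): V_tot = √(ΣV_i²)
V_tot = √[(1.92×10⁻⁷)² + (6.21×10⁻⁷)² + (3.22×10⁻⁷)²] = 7.25×10⁻⁷ V = 725 nV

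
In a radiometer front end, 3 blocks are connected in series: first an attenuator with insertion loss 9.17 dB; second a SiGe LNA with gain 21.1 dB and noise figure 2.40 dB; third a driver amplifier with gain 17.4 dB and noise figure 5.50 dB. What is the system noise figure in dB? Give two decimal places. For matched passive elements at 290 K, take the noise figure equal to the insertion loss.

11.62 dB

Convert to linear (a loss of L dB is a gain of −L dB): F_i = 10^(NF_i/10), G_i = 10^(G_i,dB/10)
  Stage 1: F_1 = 10^(9.17/10) = 8.260, G_1 = 10^(−9.17/10) = 0.1211
  Stage 2: F_2 = 10^(2.40/10) = 1.738, G_2 = 10^(21.1/10) = 128.8
  Stage 3: F_3 = 10^(5.50/10) = 3.548, G_3 = 10^(17.4/10) = 54.95
Friis cascade:
  F = 8.260 + (1.738 − 1)/0.1211 + (3.548 − 1)/15.60 = 14.52
NF = 10 log₁₀(14.52) = 11.62 dB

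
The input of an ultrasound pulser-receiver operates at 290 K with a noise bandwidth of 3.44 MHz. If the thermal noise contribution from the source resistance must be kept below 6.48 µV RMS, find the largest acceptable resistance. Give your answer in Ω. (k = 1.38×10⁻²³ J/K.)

Johnson–Nyquist: V_n = √(4kTRB) ⇒ R = V_n² / (4kTB)
4kTB = 4 × 1.38×10⁻²³ × 290 × 3.44×10⁶ = 5.51×10⁻¹⁴
R = (6.48×10⁻⁶)² / 5.51×10⁻¹⁴ = 7.63×10² Ω = 763 Ω

763 Ω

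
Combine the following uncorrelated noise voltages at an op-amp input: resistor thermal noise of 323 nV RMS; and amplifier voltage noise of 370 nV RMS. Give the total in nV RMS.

Uncorrelated sources add in power (mean-square): V_tot = √(ΣV_i²)
V_tot = √[(3.23×10⁻⁷)² + (3.70×10⁻⁷)²] = 4.91×10⁻⁷ V = 491 nV

491 nV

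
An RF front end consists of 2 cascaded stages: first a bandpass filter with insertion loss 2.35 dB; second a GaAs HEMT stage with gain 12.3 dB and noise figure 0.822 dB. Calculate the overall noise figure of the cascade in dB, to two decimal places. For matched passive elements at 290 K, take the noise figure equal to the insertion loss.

3.17 dB

Convert to linear (a loss of L dB is a gain of −L dB): F_i = 10^(NF_i/10), G_i = 10^(G_i,dB/10)
  Stage 1: F_1 = 10^(2.35/10) = 1.718, G_1 = 10^(−2.35/10) = 0.5821
  Stage 2: F_2 = 10^(0.822/10) = 1.208, G_2 = 10^(12.3/10) = 16.98
Friis cascade:
  F = 1.718 + (1.208 − 1)/0.5821 = 2.076
NF = 10 log₁₀(2.076) = 3.17 dB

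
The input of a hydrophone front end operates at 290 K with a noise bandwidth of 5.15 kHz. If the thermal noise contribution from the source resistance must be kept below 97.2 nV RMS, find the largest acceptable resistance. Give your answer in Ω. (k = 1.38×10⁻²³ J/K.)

Johnson–Nyquist: V_n = √(4kTRB) ⇒ R = V_n² / (4kTB)
4kTB = 4 × 1.38×10⁻²³ × 290 × 5.15×10³ = 8.24×10⁻¹⁷
R = (9.72×10⁻⁸)² / 8.24×10⁻¹⁷ = 1.15×10² Ω = 115 Ω

115 Ω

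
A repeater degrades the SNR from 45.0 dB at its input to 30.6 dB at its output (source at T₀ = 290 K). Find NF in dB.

NF (dB) = SNR_in(dB) − SNR_out(dB) when the source is at T₀
NF = 45.0 − 30.6 = 14.4 dB

14.4 dB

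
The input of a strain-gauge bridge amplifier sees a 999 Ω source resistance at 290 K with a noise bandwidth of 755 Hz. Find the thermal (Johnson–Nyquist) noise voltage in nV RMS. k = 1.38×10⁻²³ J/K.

V_n = √(4kTRB)
4kTRB = 4 × 1.38×10⁻²³ × 290 × 9.99×10² × 7.55×10² = 1.21×10⁻¹⁴ V²
V_n = √(1.21×10⁻¹⁴) = 1.10×10⁻⁷ V = 110 nV

110 nV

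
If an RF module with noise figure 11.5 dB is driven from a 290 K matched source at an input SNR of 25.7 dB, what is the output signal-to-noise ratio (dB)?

By definition F = SNR_in/SNR_out, so in dB: SNR_out = SNR_in − NF
SNR_out = 25.7 − 11.5 = 14.2 dB

14.2 dB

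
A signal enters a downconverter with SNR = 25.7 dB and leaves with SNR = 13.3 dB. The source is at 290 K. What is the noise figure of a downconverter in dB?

12.4 dB

NF (dB) = SNR_in(dB) − SNR_out(dB) when the source is at T₀
NF = 25.7 − 13.3 = 12.4 dB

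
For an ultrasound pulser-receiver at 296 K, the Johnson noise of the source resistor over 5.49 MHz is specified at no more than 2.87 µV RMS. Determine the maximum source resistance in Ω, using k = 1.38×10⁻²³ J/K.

91.8 Ω

Johnson–Nyquist: V_n = √(4kTRB) ⇒ R = V_n² / (4kTB)
4kTB = 4 × 1.38×10⁻²³ × 296 × 5.49×10⁶ = 8.97×10⁻¹⁴
R = (2.87×10⁻⁶)² / 8.97×10⁻¹⁴ = 9.18×10¹ Ω = 91.8 Ω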